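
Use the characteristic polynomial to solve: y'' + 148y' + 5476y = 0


Characteristic equation: r² + 148r + 5476 = 0, i.e. (r + 74)² = 0.
Repeated root r = -74; include an x factor for the second linearly independent solution.
General solution: y = (C₁ + C₂x)e^(-74x).


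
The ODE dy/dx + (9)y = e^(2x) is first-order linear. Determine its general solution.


P(x) = 9 ⇒ μ = e^(9x).
(μ y)' = e^(11x) ⇒ μ y = e^(11x)/11 + C.
Divide by μ: y = (1/11)e^(2x) + Ce^(-9x).


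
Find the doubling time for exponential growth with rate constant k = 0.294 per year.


Exponential growth: P(t) = P₀ e^(0.294t). Set P(t)/P₀ = 2: e^(0.294t) = 2.
Solve: t = ln(2)/0.294 ≈ 2.36 years.


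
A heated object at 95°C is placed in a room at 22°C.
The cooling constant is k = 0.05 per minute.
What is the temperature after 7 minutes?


Newton's law: dT/dt = -k(T - T_a) has solution T(t) = T_a + (T₀ - T_a)e^(-kt).
Plug in T_a = 22, T₀ = 95, k = 0.05, t = 7: T(7) = 22 + (73)e^(-0.35) ≈ 73.4°C.


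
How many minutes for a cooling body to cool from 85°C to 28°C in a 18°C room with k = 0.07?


From T(t) = T_a + (T₀ - T_a)e^(-kt), set T(t) = 28:
(28 - 18) / (85 - 18) = e^(-0.07t), so t = -ln(0.149)/0.07 ≈ 27.2 minutes.


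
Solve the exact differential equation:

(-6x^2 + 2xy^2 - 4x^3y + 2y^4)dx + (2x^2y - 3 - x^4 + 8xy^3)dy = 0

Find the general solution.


Check exactness: ∂M/∂y = 4xy - 4x^3 + 8y^3 and ∂N/∂x = 4xy - 4x^3 + 8y^3; equal, so the equation is exact.
Integrate M with respect to x (treating y as constant): ∫M dx = -2x^3 + x^2y^2 - x^4y + 2xy^4 + h(y).
Differentiate w.r.t. y and set equal to N: the x-dependent terms already match, leaving h'(y) = -3. Integrate: h(y) = -3y.
So F(x,y) = -2x^3 + x^2y^2 - 3y - x^4y + 2xy^4.
General solution: -2x^3 + x^2y^2 - 3y - x^4y + 2xy^4 = C.


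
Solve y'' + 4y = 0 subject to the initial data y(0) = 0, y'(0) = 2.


Characteristic roots of r² + 4 = 0 are ±2i, so y = C₁cos(2x) + C₂sin(2x).
Apply y(0) = 0: C₁ = 0. Differentiate and apply y'(0) = 2: 2·C₂ = 2, so C₂ = 1.
Particular solution: y = sin(2x).


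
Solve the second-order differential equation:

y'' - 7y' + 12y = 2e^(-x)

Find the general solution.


Characteristic roots of r² - 7r + 12 = 0 are 3, 4.
y_h = C₁e^(3x) + C₂e^(4x).
Forcing exponent -1 is not a characteristic root; try y_p = Ae^(-x).
Substitute: A·(1 + (-7)·-1 + (12)) = A·20 = 2, so A = 1/10.
General solution: y = C₁e^(3x) + C₂e^(4x) + (1/10)e^(-x).


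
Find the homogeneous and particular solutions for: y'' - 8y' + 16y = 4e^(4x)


Characteristic polynomial (r - 4)² = 0; repeated root r = 4.
y_h = (C₁ + C₂x)e^(4x). Forcing matches the repeated root (resonance), so try y_p = Ax² e^(4x).
Substitute and solve for A: 2A = 4, so A = 2.
General solution: y = (C₁ + C₂x + 2x²)e^(4x).


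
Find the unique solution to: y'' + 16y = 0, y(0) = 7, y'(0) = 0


Characteristic roots of r² + 16 = 0 are ±4i, so y = C₁cos(4x) + C₂sin(4x).
Apply y(0) = 7: C₁ = 7. Differentiate and apply y'(0) = 0: 4·C₂ = 0, so C₂ = 0.
Particular solution: y = 7cos(4x).


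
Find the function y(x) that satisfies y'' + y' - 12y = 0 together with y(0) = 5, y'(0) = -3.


Characteristic roots of r² + r - 12 = 0 are 3, -4.
General solution y = c₁ e^(3x) + c₂ e^(-4x).
Apply y(0) = 5: c₁ + c₂ = 5. Apply y'(0) = -3: 3 c₁ - 4 c₂ = -3.
Solve: c₁ = 17/7, c₂ = 18/7.
Particular solution: y = (17/7)e^(3x) + (18/7)e^(-4x).


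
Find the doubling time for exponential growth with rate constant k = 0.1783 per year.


Exponential growth: P(t) = P₀ e^(0.1783t). Set P(t)/P₀ = 2: e^(0.1783t) = 2.
Solve: t = ln(2)/0.1783 ≈ 3.89 years.


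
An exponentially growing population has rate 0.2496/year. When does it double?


Exponential growth: P(t) = P₀ e^(0.2496t). Set P(t)/P₀ = 2: e^(0.2496t) = 2.
Solve: t = ln(2)/0.2496 ≈ 2.78 years.


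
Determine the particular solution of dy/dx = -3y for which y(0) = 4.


General solution of y' = -3y is y = Ce^(-3x).
Apply y(0) = 4: C = 4.
Particular solution: y = 4e^(-3x).


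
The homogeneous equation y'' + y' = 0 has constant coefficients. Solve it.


Characteristic equation: r² + r = 0.
Factor: (r - 0)(r + 1) = 0 ⇒ r = 0, -1 (distinct real).
General solution: y = C₁ + C₂e^(-x).


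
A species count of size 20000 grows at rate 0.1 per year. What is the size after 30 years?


The ODE dP/dt = 0.1P has solution P(t) = P(0)e^(0.1t).
Substitute P(0) = 20000 and t = 30: P(30) = 20000 e^(3.00) ≈ 401711.


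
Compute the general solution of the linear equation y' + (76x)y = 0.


P(x) = 76x ⇒ μ = e^(38x²).
Q(x) = 0 so μ y is constant: y = Ce^(-38x²).


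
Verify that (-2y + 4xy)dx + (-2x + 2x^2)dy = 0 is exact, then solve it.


Check exactness: ∂M/∂y = -2 + 4x and ∂N/∂x = -2 + 4x; equal, so the equation is exact.
Integrate M with respect to x (treating y as constant): ∫M dx = -2xy + 2x^2y + h(y).
Differentiate w.r.t. y and set equal to N: all terms match, so h'(y) = 0 and h is a constant absorbed into C.
General solution: -2xy + 2x^2y = C.


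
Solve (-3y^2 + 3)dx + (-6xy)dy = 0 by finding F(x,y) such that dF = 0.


Check exactness: ∂M/∂y = -6y and ∂N/∂x = -6y; equal, so the equation is exact.
Integrate M with respect to x (treating y as constant): ∫M dx = -3xy^2 + 3x + h(y).
Differentiate w.r.t. y and set equal to N: all terms match, so h'(y) = 0 and h is a constant absorbed into C.
General solution: -3xy^2 + 3x = C.


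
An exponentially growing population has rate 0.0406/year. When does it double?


Exponential growth: P(t) = P₀ e^(0.0406t). Set P(t)/P₀ = 2: e^(0.0406t) = 2.
Solve: t = ln(2)/0.0406 ≈ 17.07 years.


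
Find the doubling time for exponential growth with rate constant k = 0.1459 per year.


Exponential growth: P(t) = P₀ e^(0.1459t). Set P(t)/P₀ = 2: e^(0.1459t) = 2.
Solve: t = ln(2)/0.1459 ≈ 4.75 years.


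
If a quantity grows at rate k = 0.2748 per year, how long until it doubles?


Exponential growth: P(t) = P₀ e^(0.2748t). Set P(t)/P₀ = 2: e^(0.2748t) = 2.
Solve: t = ln(2)/0.2748 ≈ 2.52 years.


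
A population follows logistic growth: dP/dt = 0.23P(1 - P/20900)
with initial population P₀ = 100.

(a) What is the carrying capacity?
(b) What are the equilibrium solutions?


Logistic ODE dP/dt = 0.23P(1 - P/20900) has equilibria where dP/dt = 0, i.e. P = 0 or P = 20900.
The coefficient (1 - P/K) = 0 when P = K, identifying K = 20900 as the carrying capacity.
(a) K = 20900; (b) equilibria P = 0 and P = 20900.


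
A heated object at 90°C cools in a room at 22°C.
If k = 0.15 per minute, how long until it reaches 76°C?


From T(t) = T_a + (T₀ - T_a)e^(-kt), set T(t) = 76:
(76 - 22) / (90 - 22) = e^(-0.15t), so t = -ln(0.794)/0.15 ≈ 1.5 minutes.


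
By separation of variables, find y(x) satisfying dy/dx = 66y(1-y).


Separate: dy/[y(1-y)] = 66 dx.
Partial fractions: 1/[y(1-y)] = 1/y + 1/(1-y).
Integrate: ln|y/(1-y)| = 66x + C₀.
Solve for y: y = 1/(1 + Ce^(-66x)).


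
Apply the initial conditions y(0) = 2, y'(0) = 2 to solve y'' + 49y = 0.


Characteristic roots of r² + 49 = 0 are ±7i, so y = C₁cos(7x) + C₂sin(7x).
Apply y(0) = 2: C₁ = 2. Differentiate and apply y'(0) = 2: 7·C₂ = 2, so C₂ = 2/7.
Particular solution: y = 2cos(7x) + (2/7)sin(7x).


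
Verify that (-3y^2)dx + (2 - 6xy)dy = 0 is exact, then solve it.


Check exactness: ∂M/∂y = -6y and ∂N/∂x = -6y; equal, so the equation is exact.
Integrate M with respect to x (treating y as constant): ∫M dx = -3xy^2 + h(y).
Differentiate w.r.t. y and set equal to N: the x-dependent terms already match, leaving h'(y) = 2. Integrate: h(y) = 2y.
So F(x,y) = 2y - 3xy^2.
General solution: 2y - 3xy^2 = C.


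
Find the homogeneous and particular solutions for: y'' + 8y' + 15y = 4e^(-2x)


Characteristic roots of r² + 8r + 15 = 0 are -3, -5.
y_h = C₁e^(-3x) + C₂e^(-5x).
Forcing exponent -2 is not a characteristic root; try y_p = Ae^(-2x).
Substitute: A·(4 + (8)·-2 + (15)) = A·3 = 4, so A = 4/3.
General solution: y = C₁e^(-3x) + C₂e^(-5x) + (4/3)e^(-2x).


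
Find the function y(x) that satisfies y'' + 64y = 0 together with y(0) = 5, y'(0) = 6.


Characteristic roots of r² + 64 = 0 are ±8i, so y = C₁cos(8x) + C₂sin(8x).
Apply y(0) = 5: C₁ = 5. Differentiate and apply y'(0) = 6: 8·C₂ = 6, so C₂ = 3/4.
Particular solution: y = 5cos(8x) + (3/4)sin(8x).


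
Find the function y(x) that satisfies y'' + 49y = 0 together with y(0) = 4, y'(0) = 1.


Characteristic roots of r² + 49 = 0 are ±7i, so y = C₁cos(7x) + C₂sin(7x).
Apply y(0) = 4: C₁ = 4. Differentiate and apply y'(0) = 1: 7·C₂ = 1, so C₂ = 1/7.
Particular solution: y = 4cos(7x) + (1/7)sin(7x).


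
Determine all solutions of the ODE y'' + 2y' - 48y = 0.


Characteristic equation: r² + 2r - 48 = 0.
Factor: (r - 6)(r + 8) = 0 ⇒ r = 6, -8 (distinct real).
General solution: y = C₁e^(6x) + C₂e^(-8x).


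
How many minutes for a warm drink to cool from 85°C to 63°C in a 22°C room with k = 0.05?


From T(t) = T_a + (T₀ - T_a)e^(-kt), set T(t) = 63:
(63 - 22) / (85 - 22) = e^(-0.05t), so t = -ln(0.651)/0.05 ≈ 8.6 minutes.


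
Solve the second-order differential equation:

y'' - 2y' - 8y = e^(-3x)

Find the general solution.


Characteristic roots of r² - 2r - 8 = 0 are 4, -2.
y_h = C₁e^(4x) + C₂e^(-2x).
Forcing exponent -3 is not a characteristic root; try y_p = Ae^(-3x).
Substitute: A·(9 + (-2)·-3 + (-8)) = A·7 = 1, so A = 1/7.
General solution: y = C₁e^(4x) + C₂e^(-2x) + (1/7)e^(-3x).


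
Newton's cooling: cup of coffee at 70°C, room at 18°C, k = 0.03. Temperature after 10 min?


Newton's law: dT/dt = -k(T - T_a) has solution T(t) = T_a + (T₀ - T_a)e^(-kt).
Plug in T_a = 18, T₀ = 70, k = 0.03, t = 10: T(10) = 18 + (52)e^(-0.30) ≈ 56.5°C.


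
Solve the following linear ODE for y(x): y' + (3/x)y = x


P(x) = 3/x ⇒ μ = x^3.
(x^3 y)' = x^4 ⇒ x^3 y = x^5/(5) + C.
Solve for y: y = (1/5)x^2 + C/x^3.


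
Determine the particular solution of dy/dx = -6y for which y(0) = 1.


General solution of y' = -6y is y = Ce^(-6x).
Apply y(0) = 1: C = 1.
Particular solution: y = e^(-6x).


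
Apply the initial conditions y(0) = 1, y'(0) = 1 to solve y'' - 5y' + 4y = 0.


Characteristic roots of r² - 5r + 4 = 0 are 4, 1.
General solution y = c₁ e^(4x) + c₂ e^(x).
Apply y(0) = 1: c₁ + c₂ = 1. Apply y'(0) = 1: 4 c₁ + 1 c₂ = 1.
Solve: c₁ = 0, c₂ = 1.
Particular solution: y = 0e^(4x) + e^(x).


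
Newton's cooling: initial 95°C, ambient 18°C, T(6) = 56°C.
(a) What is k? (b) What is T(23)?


Newton's law: T(t) = T_a + (T₀ - T_a)e^(-kt).
(a) Use T(6) = 56: (56 - 18)/(95 - 18) = e^(-k·6), so k = -ln(0.494)/6 ≈ 0.1177.
(b) Apply k to t = 23: T(23) = 18 + (77)e^(-2.707) ≈ 23.1°C.


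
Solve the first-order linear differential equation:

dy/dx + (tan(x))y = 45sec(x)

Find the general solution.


P(x) = tan(x) ⇒ μ = e^(∫tan(x)dx) = sec(x).
(sec(x) y)' = 45sec²(x) ⇒ sec(x) y = 45tan(x) + C.
Multiply by cos(x): y = 45sin(x) + C·cos(x).


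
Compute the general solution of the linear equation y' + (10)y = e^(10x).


P(x) = 10 ⇒ μ = e^(10x).
(μ y)' = e^(20x) ⇒ μ y = e^(20x)/20 + C.
Divide by μ: y = (1/20)e^(10x) + Ce^(-10x).


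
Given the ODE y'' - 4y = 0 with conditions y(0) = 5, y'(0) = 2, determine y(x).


Characteristic roots of r² - 4 = 0 are 2, -2.
General solution y = c₁ e^(2x) + c₂ e^(-2x).
Apply y(0) = 5: c₁ + c₂ = 5. Apply y'(0) = 2: 2 c₁ - 2 c₂ = 2.
Solve: c₁ = 3, c₂ = 2.
Particular solution: y = 3e^(2x) + 2e^(-2x).


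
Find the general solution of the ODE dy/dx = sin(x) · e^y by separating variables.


Separate: e^(-y) dy = sin(x) dx.
Integrate: -e^(-y) = -cos(x) + C₀.
Rearrange: e^(-y) = cos(x) + C.


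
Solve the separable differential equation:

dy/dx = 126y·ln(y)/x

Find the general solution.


Separate: dy/[y ln(y)] = 126 dx/x.
Substitute u = ln(y): du/u = 126 dx/x.
Integrate: ln|ln(y)| = 126ln|x| + C₀, hence ln(y) = C·x^126.


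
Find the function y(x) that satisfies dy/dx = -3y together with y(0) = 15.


General solution of y' = -3y is y = Ce^(-3x).
Apply y(0) = 15: C = 15.
Particular solution: y = 15e^(-3x).


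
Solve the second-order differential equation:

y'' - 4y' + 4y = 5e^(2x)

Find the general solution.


Characteristic polynomial (r - 2)² = 0; repeated root r = 2.
y_h = (C₁ + C₂x)e^(2x). Forcing matches the repeated root (resonance), so try y_p = Ax² e^(2x).
Substitute and solve for A: 2A = 5, so A = 5/2.
General solution: y = (C₁ + C₂x + (5/2)x²)e^(2x).


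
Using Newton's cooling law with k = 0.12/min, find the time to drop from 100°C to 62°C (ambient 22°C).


From T(t) = T_a + (T₀ - T_a)e^(-kt), set T(t) = 62:
(62 - 22) / (100 - 22) = e^(-0.12t), so t = -ln(0.513)/0.12 ≈ 5.6 minutes.


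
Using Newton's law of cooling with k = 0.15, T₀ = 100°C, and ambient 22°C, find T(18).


Newton's law: dT/dt = -k(T - T_a) has solution T(t) = T_a + (T₀ - T_a)e^(-kt).
Plug in T_a = 22, T₀ = 100, k = 0.15, t = 18: T(18) = 22 + (78)e^(-2.70) ≈ 27.2°C.


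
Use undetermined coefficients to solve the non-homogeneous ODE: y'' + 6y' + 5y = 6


Characteristic roots of r² + 6r + 5 = 0 are -5, -1.
y_h = C₁e^(-5x) + C₂e^(-x).
Constant forcing; try y_p = A. Then 5A = 6 ⇒ A = 6/5.
General solution: y = C₁e^(-5x) + C₂e^(-x) + 6/5.


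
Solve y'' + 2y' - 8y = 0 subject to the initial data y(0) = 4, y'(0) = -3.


Characteristic roots of r² + 2r - 8 = 0 are -4, 2.
General solution y = c₁ e^(-4x) + c₂ e^(2x).
Apply y(0) = 4: c₁ + c₂ = 4. Apply y'(0) = -3: -4 c₁ + 2 c₂ = -3.
Solve: c₁ = 11/6, c₂ = 13/6.
Particular solution: y = (11/6)e^(-4x) + (13/6)e^(2x).


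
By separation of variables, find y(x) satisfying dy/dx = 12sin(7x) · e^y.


Separate: e^(-y) dy = 12sin(7x) dx.
Integrate: -e^(-y) = -(12/7)cos(7x) + C₀.
Rearrange: e^(-y) = (12/7)cos(7x) + C.


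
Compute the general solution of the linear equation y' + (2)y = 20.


P(x) = 2, Q(x) = 20; integrating factor μ = e^(2x).
(μ y)' = 20e^(2x) ⇒ μ y = 10e^(2x) + C.
Divide by μ: y = 10 + Ce^(-2x).


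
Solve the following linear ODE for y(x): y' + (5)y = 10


P(x) = 5, Q(x) = 10; integrating factor μ = e^(5x).
(μ y)' = 10e^(5x) ⇒ μ y = 2e^(5x) + C.
Divide by μ: y = 2 + Ce^(-5x).


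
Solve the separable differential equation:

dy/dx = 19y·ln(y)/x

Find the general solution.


Separate: dy/[y ln(y)] = 19 dx/x.
Substitute u = ln(y): du/u = 19 dx/x.
Integrate: ln|ln(y)| = 19ln|x| + C₀, hence ln(y) = C·x^19.


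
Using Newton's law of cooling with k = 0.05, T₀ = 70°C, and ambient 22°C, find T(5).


Newton's law: dT/dt = -k(T - T_a) has solution T(t) = T_a + (T₀ - T_a)e^(-kt).
Plug in T_a = 22, T₀ = 70, k = 0.05, t = 5: T(5) = 22 + (48)e^(-0.25) ≈ 59.4°C.


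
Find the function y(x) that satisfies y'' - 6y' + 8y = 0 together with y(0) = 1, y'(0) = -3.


Characteristic roots of r² - 6r + 8 = 0 are 4, 2.
General solution y = c₁ e^(4x) + c₂ e^(2x).
Apply y(0) = 1: c₁ + c₂ = 1. Apply y'(0) = -3: 4 c₁ + 2 c₂ = -3.
Solve: c₁ = -5/2, c₂ = 7/2.
Particular solution: y = -(5/2)e^(4x) + (7/2)e^(2x).


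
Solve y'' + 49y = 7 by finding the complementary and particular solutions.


Homogeneous part: r² + 49 = 0 ⇒ r = ±7i, so y_h = C₁cos(7x) + C₂sin(7x).
Try constant y_p = A; plug in: 49A = 7 ⇒ A = 1/7.
General solution: y = C₁cos(7x) + C₂sin(7x) + 1/7.


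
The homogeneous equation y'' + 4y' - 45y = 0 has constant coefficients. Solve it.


Characteristic equation: r² + 4r - 45 = 0.
Factor: (r + 9)(r - 5) = 0 ⇒ r = -9, 5 (distinct real).
General solution: y = C₁e^(-9x) + C₂e^(5x).


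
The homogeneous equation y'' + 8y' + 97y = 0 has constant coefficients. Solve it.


Characteristic equation: r² + 8r + 97 = 0.
Discriminant is negative; roots r = -4 ± 9i (complex conjugate pair).
General solution uses e^(α x)(C₁ cos(β x) + C₂ sin(β x)): y = e^(-4x)(C₁cos(9x) + C₂sin(9x)).


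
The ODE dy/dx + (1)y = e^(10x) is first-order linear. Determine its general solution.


P(x) = 1 ⇒ μ = e^(x).
(μ y)' = e^(11x) ⇒ μ y = e^(11x)/11 + C.
Divide by μ: y = (1/11)e^(10x) + Ce^(-x).


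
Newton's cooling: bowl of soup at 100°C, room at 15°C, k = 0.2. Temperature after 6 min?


Newton's law: dT/dt = -k(T - T_a) has solution T(t) = T_a + (T₀ - T_a)e^(-kt).
Plug in T_a = 15, T₀ = 100, k = 0.2, t = 6: T(6) = 15 + (85)e^(-1.20) ≈ 40.6°C.


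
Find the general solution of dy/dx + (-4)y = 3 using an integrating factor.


P(x) = -4 ⇒ μ = e^(-4x).
(μ y)' = 3e^(-4x) ⇒ μ y = -(3/4)e^(-4x) + C.
Divide by μ: y = -3/4 + Ce^(4x).


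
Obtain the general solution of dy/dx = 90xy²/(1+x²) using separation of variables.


Separate: dy/y² = 90x/(1+x²) dx.
Integrate LHS: ∫ dy/y² = -1/y.
Integrate RHS via u = 1+x²: 45ln(1+x²) + C.
Result: -1/y = 45ln(1+x²) + C.


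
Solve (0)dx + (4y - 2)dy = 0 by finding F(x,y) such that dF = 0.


Check exactness: ∂M/∂y = 0 and ∂N/∂x = 0; equal, so the equation is exact.
Integrate M with respect to x (treating y as constant): ∫M dx = 0 + h(y).
Differentiate w.r.t. y and set equal to N: the x-dependent terms already match, leaving h'(y) = 4y - 2. Integrate: h(y) = 2y^2 - 2y.
So F(x,y) = 2y^2 - 2y.
General solution: 2y^2 - 2y = C.


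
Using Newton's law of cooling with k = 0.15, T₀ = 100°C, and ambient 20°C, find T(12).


Newton's law: dT/dt = -k(T - T_a) has solution T(t) = T_a + (T₀ - T_a)e^(-kt).
Plug in T_a = 20, T₀ = 100, k = 0.15, t = 12: T(12) = 20 + (80)e^(-1.80) ≈ 33.2°C.


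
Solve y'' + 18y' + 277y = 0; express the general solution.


Characteristic equation: r² + 18r + 277 = 0.
Discriminant is negative; roots r = -9 ± 14i (complex conjugate pair).
General solution uses e^(α x)(C₁ cos(β x) + C₂ sin(β x)): y = e^(-9x)(C₁cos(14x) + C₂sin(14x)).


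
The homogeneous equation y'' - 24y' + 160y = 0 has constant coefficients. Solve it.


Characteristic equation: r² - 24r + 160 = 0.
Discriminant is negative; roots r = 12 ± 4i (complex conjugate pair).
General solution uses e^(α x)(C₁ cos(β x) + C₂ sin(β x)): y = e^(12x)(C₁cos(4x) + C₂sin(4x)).


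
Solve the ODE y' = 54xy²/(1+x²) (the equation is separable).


Separate: dy/y² = 54x/(1+x²) dx.
Integrate LHS: ∫ dy/y² = -1/y.
Integrate RHS via u = 1+x²: 27ln(1+x²) + C.
Result: -1/y = 27ln(1+x²) + C.


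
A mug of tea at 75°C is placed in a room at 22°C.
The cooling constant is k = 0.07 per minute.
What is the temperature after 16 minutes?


Newton's law: dT/dt = -k(T - T_a) has solution T(t) = T_a + (T₀ - T_a)e^(-kt).
Plug in T_a = 22, T₀ = 75, k = 0.07, t = 16: T(16) = 22 + (53)e^(-1.12) ≈ 39.3°C.


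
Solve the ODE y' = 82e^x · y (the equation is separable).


Separate variables: dy/y = 82e^x dx.
Integrate: ln|y| = 82e^x + C₀.
Exponentiate: y = Ce^(82e^x).


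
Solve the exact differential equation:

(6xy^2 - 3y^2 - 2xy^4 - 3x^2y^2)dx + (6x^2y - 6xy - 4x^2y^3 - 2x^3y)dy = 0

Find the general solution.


Check exactness: ∂M/∂y = 12xy - 6y - 8xy^3 - 6x^2y and ∂N/∂x = 12xy - 6y - 8xy^3 - 6x^2y; equal, so the equation is exact.
Integrate M with respect to x (treating y as constant): ∫M dx = 3x^2y^2 - 3xy^2 - x^2y^4 - x^3y^2 + h(y).
Differentiate w.r.t. y and set equal to N: all terms match, so h'(y) = 0 and h is a constant absorbed into C.
General solution: 3x^2y^2 - 3xy^2 - x^2y^4 - x^3y^2 = C.


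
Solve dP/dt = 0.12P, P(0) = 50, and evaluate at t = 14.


The ODE dP/dt = 0.12P has solution P(t) = P(0)e^(0.12t).
Substitute P(0) = 50 and t = 14: P(14) = 50 e^(1.68) ≈ 268.


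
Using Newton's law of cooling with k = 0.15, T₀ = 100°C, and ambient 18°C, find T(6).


Newton's law: dT/dt = -k(T - T_a) has solution T(t) = T_a + (T₀ - T_a)e^(-kt).
Plug in T_a = 18, T₀ = 100, k = 0.15, t = 6: T(6) = 18 + (82)e^(-0.90) ≈ 51.3°C.


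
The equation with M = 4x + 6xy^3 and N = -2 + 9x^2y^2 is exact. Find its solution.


Check exactness: ∂M/∂y = 18xy^2 and ∂N/∂x = 18xy^2; equal, so the equation is exact.
Integrate M with respect to x (treating y as constant): ∫M dx = 2x^2 + 3x^2y^3 + h(y).
Differentiate w.r.t. y and set equal to N: the x-dependent terms already match, leaving h'(y) = -2. Integrate: h(y) = -2y.
So F(x,y) = 2x^2 - 2y + 3x^2y^3.
General solution: 2x^2 - 2y + 3x^2y^3 = C.


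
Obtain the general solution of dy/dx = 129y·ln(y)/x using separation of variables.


Separate: dy/[y ln(y)] = 129 dx/x.
Substitute u = ln(y): du/u = 129 dx/x.
Integrate: ln|ln(y)| = 129ln|x| + C₀, hence ln(y) = C·x^129.


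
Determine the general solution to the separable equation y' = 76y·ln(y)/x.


Separate: dy/[y ln(y)] = 76 dx/x.
Substitute u = ln(y): du/u = 76 dx/x.
Integrate: ln|ln(y)| = 76ln|x| + C₀, hence ln(y) = C·x^76.


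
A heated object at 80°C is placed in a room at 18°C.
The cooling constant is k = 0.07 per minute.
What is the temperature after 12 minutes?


Newton's law: dT/dt = -k(T - T_a) has solution T(t) = T_a + (T₀ - T_a)e^(-kt).
Plug in T_a = 18, T₀ = 80, k = 0.07, t = 12: T(12) = 18 + (62)e^(-0.84) ≈ 44.8°C.


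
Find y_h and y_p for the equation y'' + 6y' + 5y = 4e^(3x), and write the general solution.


Characteristic roots of r² + 6r + 5 = 0 are -1, -5.
y_h = C₁e^(-x) + C₂e^(-5x).
Forcing exponent 3 is not a characteristic root; try y_p = Ae^(3x).
Substitute: A·(9 + (6)·3 + (5)) = A·32 = 4, so A = 1/8.
General solution: y = C₁e^(-x) + C₂e^(-5x) + (1/8)e^(3x).


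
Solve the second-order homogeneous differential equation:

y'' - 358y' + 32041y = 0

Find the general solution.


Characteristic equation: r² - 358r + 32041 = 0, i.e. (r - 179)² = 0.
Repeated root r = 179; include an x factor for the second linearly independent solution.
General solution: y = (C₁ + C₂x)e^(179x).


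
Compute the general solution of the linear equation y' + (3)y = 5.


P(x) = 3, Q(x) = 5; integrating factor μ = e^(3x).
(μ y)' = 5e^(3x) ⇒ μ y = (5/3)e^(3x) + C.
Divide by μ: y = 5/3 + Ce^(-3x).


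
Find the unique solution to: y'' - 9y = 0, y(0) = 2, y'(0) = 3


Characteristic roots of r² - 9 = 0 are -3, 3.
General solution y = c₁ e^(-3x) + c₂ e^(3x).
Apply y(0) = 2: c₁ + c₂ = 2. Apply y'(0) = 3: -3 c₁ + 3 c₂ = 3.
Solve: c₁ = 1/2, c₂ = 3/2.
Particular solution: y = (1/2)e^(-3x) + (3/2)e^(3x).


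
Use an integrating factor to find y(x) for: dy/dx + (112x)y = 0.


P(x) = 112x ⇒ μ = e^(56x²).
Q(x) = 0 so μ y is constant: y = Ce^(-56x²).


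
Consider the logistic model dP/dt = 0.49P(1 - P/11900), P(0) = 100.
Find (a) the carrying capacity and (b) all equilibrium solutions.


Logistic ODE dP/dt = 0.49P(1 - P/11900) has equilibria where dP/dt = 0, i.e. P = 0 or P = 11900.
The coefficient (1 - P/K) = 0 when P = K, identifying K = 11900 as the carrying capacity.
(a) K = 11900; (b) equilibria P = 0 and P = 11900.


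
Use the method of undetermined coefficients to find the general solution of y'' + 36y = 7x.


Homogeneous: r² + 36 = 0 ⇒ r = ±6i, y_h = C₁cos(6x) + C₂sin(6x).
Polynomial forcing; try y_p = Ax + B. Then y_p'' + 36 y_p = 36(Ax + B) = 7x, so B = 0 and A = 7/36.
General solution: y = C₁cos(6x) + C₂sin(6x) + (7/36)x.


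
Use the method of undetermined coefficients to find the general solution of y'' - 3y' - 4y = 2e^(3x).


Characteristic roots of r² - 3r - 4 = 0 are 4, -1.
y_h = C₁e^(4x) + C₂e^(-x).
Forcing exponent 3 is not a characteristic root; try y_p = Ae^(3x).
Substitute: A·(9 + (-3)·3 + (-4)) = A·-4 = 2, so A = -1/2.
General solution: y = C₁e^(4x) + C₂e^(-x) - (1/2)e^(3x).


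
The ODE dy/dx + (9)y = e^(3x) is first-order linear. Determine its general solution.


P(x) = 9 ⇒ μ = e^(9x).
(μ y)' = e^(12x) ⇒ μ y = e^(12x)/12 + C.
Divide by μ: y = (1/12)e^(3x) + Ce^(-9x).


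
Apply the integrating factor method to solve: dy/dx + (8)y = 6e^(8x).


P(x) = 8 ⇒ μ = e^(8x).
(μ y)' = 6e^(16x) ⇒ μ y = (6/16)e^(16x) + C.
Divide by μ: y = (3/8)e^(8x) + Ce^(-8x).


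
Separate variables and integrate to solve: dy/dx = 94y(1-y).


Separate: dy/[y(1-y)] = 94 dx.
Partial fractions: 1/[y(1-y)] = 1/y + 1/(1-y).
Integrate: ln|y/(1-y)| = 94x + C₀.
Solve for y: y = 1/(1 + Ce^(-94x)).


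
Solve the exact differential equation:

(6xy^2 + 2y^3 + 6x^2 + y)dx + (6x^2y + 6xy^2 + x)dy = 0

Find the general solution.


Check exactness: ∂M/∂y = 12xy + 6y^2 + 1 and ∂N/∂x = 12xy + 6y^2 + 1; equal, so the equation is exact.
Integrate M with respect to x (treating y as constant): ∫M dx = 3x^2y^2 + 2xy^3 + 2x^3 + xy + h(y).
Differentiate w.r.t. y and set equal to N: all terms match, so h'(y) = 0 and h is a constant absorbed into C.
General solution: 3x^2y^2 + 2xy^3 + 2x^3 + xy = C.


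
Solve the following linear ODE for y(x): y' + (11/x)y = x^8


P(x) = 11/x ⇒ μ = x^11.
(x^11 y)' = x^19 ⇒ x^11 y = x^20/(20) + C.
Solve for y: y = (1/20)x^9 + C/x^11.


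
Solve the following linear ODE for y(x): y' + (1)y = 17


P(x) = 1, Q(x) = 17; integrating factor μ = e^(x).
(μ y)' = 17e^(x) ⇒ μ y = 17e^(x) + C.
Divide by μ: y = 17 + Ce^(-x).


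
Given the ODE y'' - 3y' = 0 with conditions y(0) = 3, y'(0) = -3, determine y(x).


Characteristic roots of r² - 3r = 0 are 3, 0.
General solution y = c₁ e^(3x) + c₂.
Apply y(0) = 3: c₁ + c₂ = 3. Apply y'(0) = -3: 3 c₁ + 0 c₂ = -3.
Solve: c₁ = -1, c₂ = 4.
Particular solution: y = -e^(3x) + 4.


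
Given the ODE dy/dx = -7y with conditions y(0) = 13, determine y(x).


General solution of y' = -7y is y = Ce^(-7x).
Apply y(0) = 13: C = 13.
Particular solution: y = 13e^(-7x).


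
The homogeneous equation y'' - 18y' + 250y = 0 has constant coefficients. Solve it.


Characteristic equation: r² - 18r + 250 = 0.
Discriminant is negative; roots r = 9 ± 13i (complex conjugate pair).
General solution uses e^(α x)(C₁ cos(β x) + C₂ sin(β x)): y = e^(9x)(C₁cos(13x) + C₂sin(13x)).


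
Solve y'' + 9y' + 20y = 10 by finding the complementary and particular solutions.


Characteristic roots of r² + 9r + 20 = 0 are -5, -4.
y_h = C₁e^(-5x) + C₂e^(-4x).
Constant forcing; try y_p = A. Then 20A = 10 ⇒ A = 1/2.
General solution: y = C₁e^(-5x) + C₂e^(-4x) + 1/2.


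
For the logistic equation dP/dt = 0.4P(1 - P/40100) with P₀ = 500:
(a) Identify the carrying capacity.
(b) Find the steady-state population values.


Logistic ODE dP/dt = 0.4P(1 - P/40100) has equilibria where dP/dt = 0, i.e. P = 0 or P = 40100.
The coefficient (1 - P/K) = 0 when P = K, identifying K = 40100 as the carrying capacity.
(a) K = 40100; (b) equilibria P = 0 and P = 40100.


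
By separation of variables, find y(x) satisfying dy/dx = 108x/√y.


Separate: √y dy = 108x dx.
Integrate: (2/3)y^(3/2) = 54x² + C.


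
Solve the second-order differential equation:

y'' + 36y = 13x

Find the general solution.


Homogeneous: r² + 36 = 0 ⇒ r = ±6i, y_h = C₁cos(6x) + C₂sin(6x).
Polynomial forcing; try y_p = Ax + B. Then y_p'' + 36 y_p = 36(Ax + B) = 13x, so B = 0 and A = 13/36.
General solution: y = C₁cos(6x) + C₂sin(6x) + (13/36)x.


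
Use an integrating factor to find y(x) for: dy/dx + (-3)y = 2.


P(x) = -3 ⇒ μ = e^(-3x).
(μ y)' = 2e^(-3x) ⇒ μ y = -(2/3)e^(-3x) + C.
Divide by μ: y = -2/3 + Ce^(3x).


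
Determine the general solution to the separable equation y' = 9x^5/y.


Separate variables: y dy = 9x^5 dx.
Integrate both sides: y²/2 = (3/2)x^6 + C₀.
Multiply by 2: y² = 3x^6 + C.


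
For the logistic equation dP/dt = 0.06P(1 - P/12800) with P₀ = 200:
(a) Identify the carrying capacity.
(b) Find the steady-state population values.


Logistic ODE dP/dt = 0.06P(1 - P/12800) has equilibria where dP/dt = 0, i.e. P = 0 or P = 12800.
The coefficient (1 - P/K) = 0 when P = K, identifying K = 12800 as the carrying capacity.
(a) K = 12800; (b) equilibria P = 0 and P = 12800.


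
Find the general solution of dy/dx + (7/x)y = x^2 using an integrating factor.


P(x) = 7/x ⇒ μ = x^7.
(x^7 y)' = x^7·x^2 = x^9.
Integrate: x^7 y = x^10/(10) + C.
Solve for y: y = (1/10)x^3 + C/x^7.


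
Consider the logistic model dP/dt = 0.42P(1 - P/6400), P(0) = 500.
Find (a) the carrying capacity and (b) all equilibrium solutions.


Logistic ODE dP/dt = 0.42P(1 - P/6400) has equilibria where dP/dt = 0, i.e. P = 0 or P = 6400.
The coefficient (1 - P/K) = 0 when P = K, identifying K = 6400 as the carrying capacity.
(a) K = 6400; (b) equilibria P = 0 and P = 6400.


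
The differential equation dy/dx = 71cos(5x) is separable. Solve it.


g(y) = 1, so integrate directly: y = ∫ 71cos(5x) dx = (71/5)sin(5x) + C.


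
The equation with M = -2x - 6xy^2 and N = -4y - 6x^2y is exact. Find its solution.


Check exactness: ∂M/∂y = -12xy and ∂N/∂x = -12xy; equal, so the equation is exact.
Integrate M with respect to x (treating y as constant): ∫M dx = -x^2 - 3x^2y^2 + h(y).
Differentiate w.r.t. y and set equal to N: the x-dependent terms already match, leaving h'(y) = -4y. Integrate: h(y) = -2y^2.
So F(x,y) = -x^2 - 2y^2 - 3x^2y^2.
General solution: -x^2 - 2y^2 - 3x^2y^2 = C.


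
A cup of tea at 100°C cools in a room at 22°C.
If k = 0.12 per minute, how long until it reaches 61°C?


From T(t) = T_a + (T₀ - T_a)e^(-kt), set T(t) = 61:
(61 - 22) / (100 - 22) = e^(-0.12t), so t = -ln(0.500)/0.12 ≈ 5.8 minutes.


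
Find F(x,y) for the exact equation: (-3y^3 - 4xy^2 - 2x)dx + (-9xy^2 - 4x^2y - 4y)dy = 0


Check exactness: ∂M/∂y = -9y^2 - 8xy and ∂N/∂x = -9y^2 - 8xy; equal, so the equation is exact.
Integrate M with respect to x (treating y as constant): ∫M dx = -3xy^3 - 2x^2y^2 - x^2 + h(y).
Differentiate w.r.t. y and set equal to N: the x-dependent terms already match, leaving h'(y) = -4y. Integrate: h(y) = -2y^2.
So F(x,y) = -3xy^3 - 2x^2y^2 - 2y^2 - x^2.
General solution: -3xy^3 - 2x^2y^2 - 2y^2 - x^2 = C.


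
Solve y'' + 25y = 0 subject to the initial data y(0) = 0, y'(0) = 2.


Characteristic roots of r² + 25 = 0 are ±5i, so y = C₁cos(5x) + C₂sin(5x).
Apply y(0) = 0: C₁ = 0. Differentiate and apply y'(0) = 2: 5·C₂ = 2, so C₂ = 2/5.
Particular solution: y = (2/5)sin(5x).


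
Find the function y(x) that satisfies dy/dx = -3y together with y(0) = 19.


General solution of y' = -3y is y = Ce^(-3x).
Apply y(0) = 19: C = 19.
Particular solution: y = 19e^(-3x).


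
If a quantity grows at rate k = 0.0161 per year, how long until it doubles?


Exponential growth: P(t) = P₀ e^(0.0161t). Set P(t)/P₀ = 2: e^(0.0161t) = 2.
Solve: t = ln(2)/0.0161 ≈ 43.05 years.


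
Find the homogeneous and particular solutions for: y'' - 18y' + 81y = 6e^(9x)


Characteristic polynomial (r - 9)² = 0; repeated root r = 9.
y_h = (C₁ + C₂x)e^(9x). Forcing matches the repeated root (resonance), so try y_p = Ax² e^(9x).
Substitute and solve for A: 2A = 6, so A = 3.
General solution: y = (C₁ + C₂x + 3x²)e^(9x).


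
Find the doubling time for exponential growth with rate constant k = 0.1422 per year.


Exponential growth: P(t) = P₀ e^(0.1422t). Set P(t)/P₀ = 2: e^(0.1422t) = 2.
Solve: t = ln(2)/0.1422 ≈ 4.87 years.


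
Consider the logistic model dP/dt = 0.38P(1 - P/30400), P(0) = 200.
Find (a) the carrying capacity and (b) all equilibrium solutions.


Logistic ODE dP/dt = 0.38P(1 - P/30400) has equilibria where dP/dt = 0, i.e. P = 0 or P = 30400.
The coefficient (1 - P/K) = 0 when P = K, identifying K = 30400 as the carrying capacity.
(a) K = 30400; (b) equilibria P = 0 and P = 30400.


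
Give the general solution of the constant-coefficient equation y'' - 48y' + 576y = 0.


Characteristic equation: r² - 48r + 576 = 0, i.e. (r - 24)² = 0.
Repeated root r = 24; include an x factor for the second linearly independent solution.
General solution: y = (C₁ + C₂x)e^(24x).


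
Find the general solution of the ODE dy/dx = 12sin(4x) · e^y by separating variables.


Separate: e^(-y) dy = 12sin(4x) dx.
Integrate: -e^(-y) = -3cos(4x) + C₀.
Rearrange: e^(-y) = 3cos(4x) + C.


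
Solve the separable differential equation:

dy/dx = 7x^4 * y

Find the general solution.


Separate variables: dy/y = 7x^4 dx.
Integrate: ln|y| = (7/5)x^5 + C₀.
Exponentiate: y = Ce^((7/5)x^5).


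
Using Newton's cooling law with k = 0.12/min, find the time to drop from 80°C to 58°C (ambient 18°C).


From T(t) = T_a + (T₀ - T_a)e^(-kt), set T(t) = 58:
(58 - 18) / (80 - 18) = e^(-0.12t), so t = -ln(0.645)/0.12 ≈ 3.7 minutes.


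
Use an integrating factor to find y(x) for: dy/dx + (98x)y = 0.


P(x) = 98x ⇒ μ = e^(49x²).
Q(x) = 0 so μ y is constant: y = Ce^(-49x²).


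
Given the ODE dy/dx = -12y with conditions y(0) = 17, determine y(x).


General solution of y' = -12y is y = Ce^(-12x).
Apply y(0) = 17: C = 17.
Particular solution: y = 17e^(-12x).


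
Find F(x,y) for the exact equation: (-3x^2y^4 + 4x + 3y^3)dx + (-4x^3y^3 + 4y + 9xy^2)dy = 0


Check exactness: ∂M/∂y = -12x^2y^3 + 9y^2 and ∂N/∂x = -12x^2y^3 + 9y^2; equal, so the equation is exact.
Integrate M with respect to x (treating y as constant): ∫M dx = -x^3y^4 + 2x^2 + 3xy^3 + h(y).
Differentiate w.r.t. y and set equal to N: the x-dependent terms already match, leaving h'(y) = 4y. Integrate: h(y) = 2y^2.
So F(x,y) = -x^3y^4 + 2y^2 + 2x^2 + 3xy^3.
General solution: -x^3y^4 + 2y^2 + 2x^2 + 3xy^3 = C.


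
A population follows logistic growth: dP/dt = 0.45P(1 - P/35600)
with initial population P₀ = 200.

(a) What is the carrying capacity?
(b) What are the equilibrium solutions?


Logistic ODE dP/dt = 0.45P(1 - P/35600) has equilibria where dP/dt = 0, i.e. P = 0 or P = 35600.
The coefficient (1 - P/K) = 0 when P = K, identifying K = 35600 as the carrying capacity.
(a) K = 35600; (b) equilibria P = 0 and P = 35600.


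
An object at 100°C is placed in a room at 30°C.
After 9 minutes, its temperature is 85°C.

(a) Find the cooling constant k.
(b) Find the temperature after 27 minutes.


Newton's law: T(t) = T_a + (T₀ - T_a)e^(-kt).
(a) Use T(9) = 85: (85 - 30)/(100 - 30) = e^(-k·9), so k = -ln(0.786)/9 ≈ 0.0268.
(b) Apply k to t = 27: T(27) = 30 + (70)e^(-0.723) ≈ 64.0°C.


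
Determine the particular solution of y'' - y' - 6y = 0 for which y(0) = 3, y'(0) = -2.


Characteristic roots of r² - r - 6 = 0 are -2, 3.
General solution y = c₁ e^(-2x) + c₂ e^(3x).
Apply y(0) = 3: c₁ + c₂ = 3. Apply y'(0) = -2: -2 c₁ + 3 c₂ = -2.
Solve: c₁ = 11/5, c₂ = 4/5.
Particular solution: y = (11/5)e^(-2x) + (4/5)e^(3x).


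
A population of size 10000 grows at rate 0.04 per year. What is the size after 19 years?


The ODE dP/dt = 0.04P has solution P(t) = P(0)e^(0.04t).
Substitute P(0) = 10000 and t = 19: P(19) = 10000 e^(0.76) ≈ 21383.


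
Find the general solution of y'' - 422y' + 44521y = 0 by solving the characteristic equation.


Characteristic equation: r² - 422r + 44521 = 0, i.e. (r - 211)² = 0.
Repeated root r = 211; include an x factor for the second linearly independent solution.
General solution: y = (C₁ + C₂x)e^(211x).


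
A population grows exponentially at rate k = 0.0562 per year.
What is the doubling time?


Exponential growth: P(t) = P₀ e^(0.0562t). Set P(t)/P₀ = 2: e^(0.0562t) = 2.
Solve: t = ln(2)/0.0562 ≈ 12.33 years.


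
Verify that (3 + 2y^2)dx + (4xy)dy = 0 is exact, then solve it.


Check exactness: ∂M/∂y = 4y and ∂N/∂x = 4y; equal, so the equation is exact.
Integrate M with respect to x (treating y as constant): ∫M dx = 3x + 2xy^2 + h(y).
Differentiate w.r.t. y and set equal to N: all terms match, so h'(y) = 0 and h is a constant absorbed into C.
General solution: 3x + 2xy^2 = C.


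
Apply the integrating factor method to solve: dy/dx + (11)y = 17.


P(x) = 11, Q(x) = 17; integrating factor μ = e^(11x).
(μ y)' = 17e^(11x) ⇒ μ y = (17/11)e^(11x) + C.
Divide by μ: y = 17/11 + Ce^(-11x).


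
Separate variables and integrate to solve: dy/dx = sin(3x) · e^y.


Separate: e^(-y) dy = sin(3x) dx.
Integrate: -e^(-y) = -(1/3)cos(3x) + C₀.
Rearrange: e^(-y) = (1/3)cos(3x) + C.


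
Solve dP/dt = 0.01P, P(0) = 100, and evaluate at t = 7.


The ODE dP/dt = 0.01P has solution P(t) = P(0)e^(0.01t).
Substitute P(0) = 100 and t = 7: P(7) = 100 e^(0.07) ≈ 107.


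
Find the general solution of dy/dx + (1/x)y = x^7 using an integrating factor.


P(x) = 1/x ⇒ μ = x^1.
(x^1 y)' = x^8 ⇒ x^1 y = x^9/(9) + C.
Solve for y: y = (1/9)x^8 + C/x^1.


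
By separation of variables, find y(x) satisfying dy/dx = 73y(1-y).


Separate: dy/[y(1-y)] = 73 dx.
Partial fractions: 1/[y(1-y)] = 1/y + 1/(1-y).
Integrate: ln|y/(1-y)| = 73x + C₀.
Solve for y: y = 1/(1 + Ce^(-73x)).


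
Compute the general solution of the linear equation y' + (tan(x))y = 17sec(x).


P(x) = tan(x) ⇒ μ = e^(∫tan(x)dx) = sec(x).
(sec(x) y)' = 17sec²(x) ⇒ sec(x) y = 17tan(x) + C.
Multiply by cos(x): y = 17sin(x) + C·cos(x).


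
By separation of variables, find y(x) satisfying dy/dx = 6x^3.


Integrate both sides with respect to x: y = ∫ 6x^3 dx = (3/2)x^4 + C.


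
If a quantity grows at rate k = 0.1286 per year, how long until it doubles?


Exponential growth: P(t) = P₀ e^(0.1286t). Set P(t)/P₀ = 2: e^(0.1286t) = 2.
Solve: t = ln(2)/0.1286 ≈ 5.39 years.


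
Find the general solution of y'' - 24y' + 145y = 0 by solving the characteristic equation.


Characteristic equation: r² - 24r + 145 = 0.
Discriminant is negative; roots r = 12 ± 1i (complex conjugate pair).
General solution uses e^(α x)(C₁ cos(β x) + C₂ sin(β x)): y = e^(12x)(C₁cos(x) + C₂sin(x)).


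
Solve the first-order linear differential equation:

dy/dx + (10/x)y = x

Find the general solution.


P(x) = 10/x ⇒ μ = x^10.
(x^10 y)' = x^11 ⇒ x^10 y = x^12/(12) + C.
Solve for y: y = (1/12)x^2 + C/x^10.


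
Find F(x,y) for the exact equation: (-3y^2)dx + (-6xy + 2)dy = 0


Check exactness: ∂M/∂y = -6y and ∂N/∂x = -6y; equal, so the equation is exact.
Integrate M with respect to x (treating y as constant): ∫M dx = -3xy^2 + h(y).
Differentiate w.r.t. y and set equal to N: the x-dependent terms already match, leaving h'(y) = 2. Integrate: h(y) = 2y.
So F(x,y) = -3xy^2 + 2y.
General solution: -3xy^2 + 2y = C.


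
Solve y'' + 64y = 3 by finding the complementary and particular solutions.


Homogeneous part: r² + 64 = 0 ⇒ r = ±8i, so y_h = C₁cos(8x) + C₂sin(8x).
Try constant y_p = A; plug in: 64A = 3 ⇒ A = 3/64.
General solution: y = C₁cos(8x) + C₂sin(8x) + 3/64.


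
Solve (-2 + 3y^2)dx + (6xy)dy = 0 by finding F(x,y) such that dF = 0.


Check exactness: ∂M/∂y = 6y and ∂N/∂x = 6y; equal, so the equation is exact.
Integrate M with respect to x (treating y as constant): ∫M dx = -2x + 3xy^2 + h(y).
Differentiate w.r.t. y and set equal to N: all terms match, so h'(y) = 0 and h is a constant absorbed into C.
General solution: -2x + 3xy^2 = C.


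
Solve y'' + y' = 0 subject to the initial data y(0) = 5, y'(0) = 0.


Characteristic roots of r² + r = 0 are -1, 0.
General solution y = c₁ e^(-x) + c₂.
Apply y(0) = 5: c₁ + c₂ = 5. Apply y'(0) = 0: -1 c₁ + 0 c₂ = 0.
Solve: c₁ = 0, c₂ = 5.
Particular solution: y = 0e^(-x) + 5.


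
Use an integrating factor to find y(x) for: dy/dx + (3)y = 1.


P(x) = 3, Q(x) = 1; integrating factor μ = e^(3x).
(μ y)' = e^(3x) ⇒ μ y = (1/3)e^(3x) + C.
Divide by μ: y = 1/3 + Ce^(-3x).
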